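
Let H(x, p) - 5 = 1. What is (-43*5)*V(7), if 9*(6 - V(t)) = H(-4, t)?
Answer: -3440/3 ≈ -1146.7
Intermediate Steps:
H(x, p) = 6 (H(x, p) = 5 + 1 = 6)
V(t) = 16/3 (V(t) = 6 - ⅑*6 = 6 - ⅔ = 16/3)
(-43*5)*V(7) = -43*5*(16/3) = -215*16/3 = -3440/3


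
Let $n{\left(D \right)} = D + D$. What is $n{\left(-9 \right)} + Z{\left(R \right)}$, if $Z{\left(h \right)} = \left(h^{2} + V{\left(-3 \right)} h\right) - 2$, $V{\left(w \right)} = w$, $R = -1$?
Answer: $-16$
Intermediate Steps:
$Z{\left(h \right)} = -2 + h^{2} - 3 h$ ($Z{\left(h \right)} = \left(h^{2} - 3 h\right) - 2 = -2 + h^{2} - 3 h$)
$n{\left(D \right)} = 2 D$
$n{\left(-9 \right)} + Z{\left(R \right)} = 2 \left(-9\right) - \left(-1 - 1\right) = -18 + \left(-2 + 1 + 3\right) = -18 + 2 = -16$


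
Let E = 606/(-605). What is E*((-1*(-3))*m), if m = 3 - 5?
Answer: 3636/605 ≈ 6.0099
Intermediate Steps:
m = -2
E = -606/605 (E = 606*(-1/605) = -606/605 ≈ -1.0017)
E*((-1*(-3))*m) = -606*(-1*(-3))*(-2)/605 = -1818*(-2)/605 = -606/605*(-6) = 3636/605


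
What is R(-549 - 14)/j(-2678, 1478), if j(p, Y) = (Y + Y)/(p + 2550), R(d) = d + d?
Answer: 36032/739 ≈ 48.758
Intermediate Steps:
R(d) = 2*d
j(p, Y) = 2*Y/(2550 + p) (j(p, Y) = (2*Y)/(2550 + p) = 2*Y/(2550 + p))
R(-549 - 14)/j(-2678, 1478) = (2*(-549 - 14))/((2*1478/(2550 - 2678))) = (2*(-563))/((2*1478/(-128))) = -1126/(2*1478*(-1/128)) = -1126/(-739/32) = -1126*(-32/739) = 36032/739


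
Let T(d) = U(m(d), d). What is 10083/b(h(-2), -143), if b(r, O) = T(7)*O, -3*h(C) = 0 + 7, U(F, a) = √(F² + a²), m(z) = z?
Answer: -10083*√2/2002 ≈ -7.1226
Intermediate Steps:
h(C) = -7/3 (h(C) = -(0 + 7)/3 = -⅓*7 = -7/3)
T(d) = √2*√(d²) (T(d) = √(d² + d²) = √(2*d²) = √2*√(d²))
b(r, O) = 7*O*√2 (b(r, O) = (√2*√(7²))*O = (√2*√49)*O = (√2*7)*O = (7*√2)*O = 7*O*√2)
10083/b(h(-2), -143) = 10083/((7*(-143)*√2)) = 10083/((-1001*√2)) = 10083*(-√2/2002) = -10083*√2/2002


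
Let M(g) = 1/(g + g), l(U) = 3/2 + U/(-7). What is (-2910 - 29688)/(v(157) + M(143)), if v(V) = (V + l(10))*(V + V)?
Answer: -65261196/98739505 ≈ -0.66094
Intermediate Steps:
l(U) = 3/2 - U/7 (l(U) = 3*(½) + U*(-⅐) = 3/2 - U/7)
v(V) = 2*V*(1/14 + V) (v(V) = (V + (3/2 - ⅐*10))*(V + V) = (V + (3/2 - 10/7))*(2*V) = (V + 1/14)*(2*V) = (1/14 + V)*(2*V) = 2*V*(1/14 + V))
M(g) = 1/(2*g)
(-2910 - 29688)/(v(157) + M(143)) = (-2910 - 29688)/((⅐)*157*(1 + 14*157) + (½)/143) = -32598/((⅐)*157*(1 + 2198) + (½)*(1/143)) = -32598/((⅐)*157*2199 + 1/286) = -32598/(345243/7 + 1/286) = -32598/98739505/2002 = -32598*2002/98739505 = -65261196/98739505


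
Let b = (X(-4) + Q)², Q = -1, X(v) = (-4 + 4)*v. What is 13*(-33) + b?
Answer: -428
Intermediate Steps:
X(v) = 0 (X(v) = 0*v = 0)
b = 1 (b = (0 - 1)² = (-1)² = 1)
13*(-33) + b = 13*(-33) + 1 = -429 + 1 = -428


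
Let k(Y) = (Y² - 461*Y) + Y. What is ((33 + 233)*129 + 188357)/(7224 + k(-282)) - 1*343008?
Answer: -74250033073/216468 ≈ -3.4301e+5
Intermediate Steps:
k(Y) = Y² - 460*Y
((33 + 233)*129 + 188357)/(7224 + k(-282)) - 1*343008 = ((33 + 233)*129 + 188357)/(7224 - 282*(-460 - 282)) - 1*343008 = (266*129 + 188357)/(7224 - 282*(-742)) - 343008 = (34314 + 188357)/(7224 + 209244) - 343008 = 222671/216468 - 343008 = -74250033073/216468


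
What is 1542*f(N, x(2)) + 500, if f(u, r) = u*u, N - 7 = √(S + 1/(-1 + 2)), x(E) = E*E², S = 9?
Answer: 91478 + 21588*√10 ≈ 1.5975e+5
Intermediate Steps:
x(E) = E³
N = 7 + √10 (N = 7 + √(9 + 1/(-1 + 2)) = 7 + √(9 + 1/1) = 7 + √(9 + 1) = 7 + √10 ≈ 10.162)
f(u, r) = u²
1542*f(N, x(2)) + 500 = 1542*(7 + √10)² + 500 = 500 + 1542*(7 + √10)²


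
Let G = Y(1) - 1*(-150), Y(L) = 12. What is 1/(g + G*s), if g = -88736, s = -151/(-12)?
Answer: -2/173395 ≈ -1.1534e-5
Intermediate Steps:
s = 151/12 (s = -151*(-1/12) = 151/12 ≈ 12.583)
G = 162 (G = 12 - 1*(-150) = 12 + 150 = 162)
1/(g + G*s) = 1/(-88736 + 162*(151/12)) = 1/(-88736 + 4077/2) = 1/(-173395/2) = -2/173395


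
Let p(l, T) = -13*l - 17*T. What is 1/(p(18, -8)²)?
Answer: 1/9604 ≈ 0.00010412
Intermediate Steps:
p(l, T) = -17*T - 13*l
1/(p(18, -8)²) = 1/((-17*(-8) - 13*18)²) = 1/((136 - 234)²) = 1/((-98)²) = 1/9604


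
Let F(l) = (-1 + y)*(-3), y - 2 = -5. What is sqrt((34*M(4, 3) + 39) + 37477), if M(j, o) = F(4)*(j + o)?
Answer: 2*sqrt(10093) ≈ 200.93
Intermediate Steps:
y = -3 (y = 2 - 5 = -3)
F(l) = 12 (F(l) = (-1 - 3)*(-3) = -4*(-3) = 12)
M(j, o) = 12*j + 12*o (M(j, o) = 12*(j + o) = 12*j + 12*o)
sqrt((34*M(4, 3) + 39) + 37477) = sqrt((34*(12*4 + 12*3) + 39) + 37477) = sqrt((34*(48 + 36) + 39) + 37477) = sqrt((34*84 + 39) + 37477) = sqrt((2856 + 39) + 37477) = sqrt(2895 + 37477) = sqrt(40372) = 2*sqrt(10093)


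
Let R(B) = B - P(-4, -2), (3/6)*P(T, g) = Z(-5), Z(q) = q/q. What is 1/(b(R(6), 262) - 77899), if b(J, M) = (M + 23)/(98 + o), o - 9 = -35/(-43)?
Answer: -244/19006711 ≈ -1.2838e-5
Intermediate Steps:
Z(q) = 1
P(T, g) = 2 (P(T, g) = 2*1 = 2)
o = 422/43 (o = 9 - 35/(-43) = 9 - 35*(-1/43) = 9 + 35/43 = 422/43 ≈ 9.8139)
R(B) = -2 + B (R(B) = B - 1*2 = B - 2 = -2 + B)
b(J, M) = 989/4636 + 43*M/4636 (b(J, M) = (M + 23)/(98 + 422/43) = (23 + M)/(4636/43) = (23 + M)*(43/4636) = 989/4636 + 43*M/4636)
1/(b(R(6), 262) - 77899) = 1/((989/4636 + (43/4636)*262) - 77899) = 1/((989/4636 + 5633/2318) - 77899) = 1/(645/244 - 77899) = 1/(-19006711/244) = -244/19006711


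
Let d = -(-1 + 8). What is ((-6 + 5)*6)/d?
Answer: 6/7 ≈ 0.85714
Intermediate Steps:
d = -7 (d = -1*7 = -7)
((-6 + 5)*6)/d = ((-6 + 5)*6)/(-7) = -1*6*(-⅐) = -6*(-⅐) = 6/7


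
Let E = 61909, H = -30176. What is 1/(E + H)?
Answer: 1/31733 ≈ 3.1513e-5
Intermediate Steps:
1/(E + H) = 1/(61909 - 30176) = 1/31733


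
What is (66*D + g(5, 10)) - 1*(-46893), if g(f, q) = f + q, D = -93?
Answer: 40770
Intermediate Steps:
(66*D + g(5, 10)) - 1*(-46893) = (66*(-93) + (5 + 10)) - 1*(-46893) = (-6138 + 15) + 46893 = -6123 + 46893 = 40770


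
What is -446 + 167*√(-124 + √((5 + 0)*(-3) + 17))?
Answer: -446 + 167*I*√(124 - √2) ≈ -446.0 + 1849.0*I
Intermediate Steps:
-446 + 167*√(-124 + √((5 + 0)*(-3) + 17)) = -446 + 167*√(-124 + √(5*(-3) + 17)) = -446 + 167*√(-124 + √(-15 + 17)) = -446 + 167*√(-124 + √2)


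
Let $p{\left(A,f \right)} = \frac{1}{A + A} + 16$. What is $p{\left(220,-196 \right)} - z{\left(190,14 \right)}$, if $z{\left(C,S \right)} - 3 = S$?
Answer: $- \frac{439}{440} \approx -0.99773$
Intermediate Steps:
$p{\left(A,f \right)} = 16 + \frac{1}{2 A}$ ($p{\left(A,f \right)} = \frac{1}{2 A} + 16 = 16 + \frac{1}{2 A}$)
$z{\left(C,S \right)} = 3 + S$
$p{\left(220,-196 \right)} - z{\left(190,14 \right)} = \left(16 + \frac{1}{2 \cdot 220}\right) - \left(3 + 14\right) = \left(16 + \frac{1}{2} \cdot \frac{1}{220}\right) - 17 = \left(16 + \frac{1}{440}\right) - 17 = \frac{7041}{440} - 17 = - \frac{439}{440}$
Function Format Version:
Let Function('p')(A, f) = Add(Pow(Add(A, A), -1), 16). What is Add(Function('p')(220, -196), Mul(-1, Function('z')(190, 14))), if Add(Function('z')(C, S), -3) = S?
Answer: Rational(-439, 440) ≈ -0.99773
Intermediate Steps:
Function('p')(A, f) = Add(16, Mul(Rational(1, 2), Pow(A, -1))) (Function('p')(A, f) = Add(Pow(Mul(2, A), -1), 16) = Add(Mul(Rational(1, 2), Pow(A, -1)), 16) = Add(16, Mul(Rational(1, 2), Pow(A, -1))))
Function('z')(C, S) = Add(3, S)
Add(Function('p')(220, -196), Mul(-1, Function('z')(190, 14))) = Add(Add(16, Mul(Rational(1, 2), Pow(220, -1))), Mul(-1, Add(3, 14))) = Add(Add(16, Mul(Rational(1, 2), Rational(1, 220))), Mul(-1, 17)) = Add(Add(16, Rational(1, 440)), -17) = Add(Rational(7041, 440), -17) = Rational(-439, 440)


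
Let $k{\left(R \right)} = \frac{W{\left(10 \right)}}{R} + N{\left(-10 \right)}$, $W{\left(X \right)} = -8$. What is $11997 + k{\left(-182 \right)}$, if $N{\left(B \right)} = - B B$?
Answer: $\frac{1082631}{91} \approx 11897.0$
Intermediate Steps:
$N{\left(B \right)} = - B^{2}$
$k{\left(R \right)} = -100 - \frac{8}{R}$ ($k{\left(R \right)} = - \frac{8}{R} - \left(-10\right)^{2} = - \frac{8}{R} - 100 = -100 - \frac{8}{R}$)
$11997 + k{\left(-182 \right)} = 11997 - \left(100 + \frac{8}{-182}\right) = 11997 - \frac{9096}{91} = \frac{1082631}{91}$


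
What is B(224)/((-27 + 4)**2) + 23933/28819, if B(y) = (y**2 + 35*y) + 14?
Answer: 10466007/94691 ≈ 110.53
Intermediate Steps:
B(y) = 14 + y**2 + 35*y
B(224)/((-27 + 4)**2) + 23933/28819 = (14 + 224**2 + 35*224)/((-27 + 4)**2) + 23933/28819 = (14 + 50176 + 7840)/((-23)**2) + 23933*(1/28819) = 58030/529 + 3419/4117 = 10466007/94691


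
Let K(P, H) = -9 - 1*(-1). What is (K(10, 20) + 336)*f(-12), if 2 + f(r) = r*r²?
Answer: -567440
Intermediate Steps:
K(P, H) = -8 (K(P, H) = -9 + 1 = -8)
f(r) = -2 + r³ (f(r) = -2 + r*r² = -2 + r³)
(K(10, 20) + 336)*f(-12) = (-8 + 336)*(-2 + (-12)³) = 328*(-2 - 1728) = 328*(-1730) = -567440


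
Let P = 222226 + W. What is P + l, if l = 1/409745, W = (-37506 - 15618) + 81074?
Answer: 102508365121/409745 ≈ 2.5018e+5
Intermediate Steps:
W = 27950 (W = -53124 + 81074 = 27950)
l = 1/409745 ≈ 2.4405e-6
P = 250176 (P = 222226 + 27950 = 250176)
P + l = 250176 + 1/409745 = 102508365121/409745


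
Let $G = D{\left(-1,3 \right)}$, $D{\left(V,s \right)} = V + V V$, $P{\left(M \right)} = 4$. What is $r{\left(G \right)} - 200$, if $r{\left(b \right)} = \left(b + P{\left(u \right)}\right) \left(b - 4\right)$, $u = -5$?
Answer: $-216$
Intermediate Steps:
$D{\left(V,s \right)} = V + V^{2}$
$G = 0$ ($G = - (1 - 1) = \left(-1\right) 0 = 0$)
$r{\left(b \right)} = \left(-4 + b\right) \left(4 + b\right)$ ($r{\left(b \right)} = \left(b + 4\right) \left(b - 4\right) = \left(4 + b\right) \left(-4 + b\right) = \left(-4 + b\right) \left(4 + b\right)$)
$r{\left(G \right)} - 200 = \left(-16 + 0^{2}\right) - 200 = \left(-16 + 0\right) - 200 = -16 - 200 = -216$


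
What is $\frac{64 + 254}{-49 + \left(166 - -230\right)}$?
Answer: $\frac{318}{347} \approx 0.91643$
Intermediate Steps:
$\frac{64 + 254}{-49 + \left(166 - -230\right)} = \frac{318}{-49 + \left(166 + 230\right)} = \frac{318}{-49 + 396} = \frac{318}{347}$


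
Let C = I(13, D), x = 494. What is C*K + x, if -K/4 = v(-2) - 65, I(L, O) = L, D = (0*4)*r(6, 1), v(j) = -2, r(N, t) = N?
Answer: 3978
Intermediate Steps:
D = 0 (D = (0*4)*6 = 0*6 = 0)
C = 13
K = 268 (K = -4*(-2 - 65) = -4*(-67) = 268)
C*K + x = 13*268 + 494 = 3484 + 494 = 3978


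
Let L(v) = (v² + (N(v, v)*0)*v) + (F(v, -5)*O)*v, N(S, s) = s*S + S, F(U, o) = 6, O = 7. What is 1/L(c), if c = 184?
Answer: 1/41584 ≈ 2.4048e-5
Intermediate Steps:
N(S, s) = S + S*s (N(S, s) = S*s + S = S + S*s)
L(v) = v² + 42*v (L(v) = (v² + ((v*(1 + v))*0)*v) + (6*7)*v = (v² + 0*v) + 42*v = (v² + 0) + 42*v = v² + 42*v)
1/L(c) = 1/(184*(42 + 184)) = 1/(184*226) = 1/41584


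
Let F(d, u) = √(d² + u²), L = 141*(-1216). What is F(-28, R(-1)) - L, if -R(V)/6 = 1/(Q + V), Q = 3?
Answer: 171456 + √793 ≈ 1.7148e+5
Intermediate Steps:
L = -171456
R(V) = -6/(3 + V)
F(-28, R(-1)) - L = √((-28)² + (-6/(3 - 1))²) - 1*(-171456) = √(784 + (-6/2)²) + 171456 = √(784 + (-6*½)²) + 171456 = √(784 + (-3)²) + 171456 = √(784 + 9) + 171456 = √793 + 171456 = 171456 + √793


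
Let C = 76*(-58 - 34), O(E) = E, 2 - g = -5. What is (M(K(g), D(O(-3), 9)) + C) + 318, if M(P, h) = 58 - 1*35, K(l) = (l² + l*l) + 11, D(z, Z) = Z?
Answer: -6651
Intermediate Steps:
g = 7 (g = 2 - 1*(-5) = 2 + 5 = 7)
K(l) = 11 + 2*l² (K(l) = (l² + l²) + 11 = 2*l² + 11 = 11 + 2*l²)
M(P, h) = 23 (M(P, h) = 58 - 35 = 23)
C = -6992 (C = 76*(-92) = -6992)
(M(K(g), D(O(-3), 9)) + C) + 318 = (23 - 6992) + 318 = -6969 + 318 = -6651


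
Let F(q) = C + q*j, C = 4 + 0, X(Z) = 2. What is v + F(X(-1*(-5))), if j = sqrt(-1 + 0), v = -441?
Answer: -437 + 2*I ≈ -437.0 + 2.0*I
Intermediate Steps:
C = 4
j = I (j = sqrt(-1) = I ≈ 1.0*I)
F(q) = 4 + I*q (F(q) = 4 + q*I = 4 + I*q)
v + F(X(-1*(-5))) = -441 + (4 + I*2) = -441 + (4 + 2*I) = -437 + 2*I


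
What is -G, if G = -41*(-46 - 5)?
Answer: -2091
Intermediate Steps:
G = 2091 (G = -41*(-51) = 2091)
-G = -1*2091 = -2091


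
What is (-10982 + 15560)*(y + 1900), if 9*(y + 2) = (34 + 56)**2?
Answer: 12809244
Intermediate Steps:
y = 898 (y = -2 + (34 + 56)**2/9 = -2 + (1/9)*90**2 = -2 + (1/9)*8100 = -2 + 900 = 898)
(-10982 + 15560)*(y + 1900) = (-10982 + 15560)*(898 + 1900) = 4578*2798 = 12809244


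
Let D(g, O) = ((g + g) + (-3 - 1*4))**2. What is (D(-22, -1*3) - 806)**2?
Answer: 3222025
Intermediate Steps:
D(g, O) = (-7 + 2*g)**2 (D(g, O) = (2*g + (-3 - 4))**2 = (2*g - 7)**2 = (-7 + 2*g)**2)
(D(-22, -1*3) - 806)**2 = ((-7 + 2*(-22))**2 - 806)**2 = ((-7 - 44)**2 - 806)**2 = ((-51)**2 - 806)**2 = (2601 - 806)**2 = 1795**2 = 3222025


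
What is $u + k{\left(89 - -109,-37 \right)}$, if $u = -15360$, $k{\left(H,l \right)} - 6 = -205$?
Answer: $-15559$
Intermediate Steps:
$k{\left(H,l \right)} = -199$ ($k{\left(H,l \right)} = 6 - 205 = -199$)
$u + k{\left(89 - -109,-37 \right)} = -15360 - 199 = -15559$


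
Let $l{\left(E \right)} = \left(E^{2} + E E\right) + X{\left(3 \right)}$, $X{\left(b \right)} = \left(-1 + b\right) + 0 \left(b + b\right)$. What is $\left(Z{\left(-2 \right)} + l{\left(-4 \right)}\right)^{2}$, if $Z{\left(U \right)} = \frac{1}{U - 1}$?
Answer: $\frac{10201}{9} \approx 1133.4$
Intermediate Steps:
$X{\left(b \right)} = -1 + b$ ($X{\left(b \right)} = \left(-1 + b\right) + 0 \cdot 2 b = \left(-1 + b\right) + 0 = -1 + b$)
$l{\left(E \right)} = 2 + 2 E^{2}$ ($l{\left(E \right)} = \left(E^{2} + E E\right) + \left(-1 + 3\right) = \left(E^{2} + E^{2}\right) + 2 = 2 E^{2} + 2 = 2 + 2 E^{2}$)
$Z{\left(U \right)} = \frac{1}{-1 + U}$
$\left(Z{\left(-2 \right)} + l{\left(-4 \right)}\right)^{2} = \left(\frac{1}{-1 - 2} + \left(2 + 2 \left(-4\right)^{2}\right)\right)^{2} = \left(\frac{1}{-3} + \left(2 + 2 \cdot 16\right)\right)^{2} = \left(- \frac{1}{3} + \left(2 + 32\right)\right)^{2} = \left(- \frac{1}{3} + 34\right)^{2} = \left(\frac{101}{3}\right)^{2} = \frac{10201}{9}$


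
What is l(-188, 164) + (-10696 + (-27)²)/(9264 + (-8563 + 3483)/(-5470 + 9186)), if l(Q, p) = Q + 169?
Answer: -172754077/8604986 ≈ -20.076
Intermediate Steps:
l(Q, p) = 169 + Q
l(-188, 164) + (-10696 + (-27)²)/(9264 + (-8563 + 3483)/(-5470 + 9186)) = (169 - 188) + (-10696 + (-27)²)/(9264 + (-8563 + 3483)/(-5470 + 9186)) = -19 + (-10696 + 729)/(9264 - 5080/3716) = -19 - 9967/(9264 - 5080*1/3716) = -19 - 9967/(9264 - 1270/929) = -19 - 9967/8604986/929 = -19 - 9967*929/8604986 = -19 - 9259343/8604986 = -172754077/8604986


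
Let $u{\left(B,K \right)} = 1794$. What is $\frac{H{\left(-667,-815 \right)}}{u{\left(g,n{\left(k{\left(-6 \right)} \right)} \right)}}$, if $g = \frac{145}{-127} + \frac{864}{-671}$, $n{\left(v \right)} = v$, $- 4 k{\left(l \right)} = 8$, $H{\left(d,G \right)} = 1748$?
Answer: $\frac{38}{39} \approx 0.97436$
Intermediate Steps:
$k{\left(l \right)} = -2$ ($k{\left(l \right)} = \left(- \frac{1}{4}\right) 8 = -2$)
$g = - \frac{207023}{85217}$ ($g = 145 \left(- \frac{1}{127}\right) + 864 \left(- \frac{1}{671}\right) = - \frac{145}{127} - \frac{864}{671} = - \frac{207023}{85217} \approx -2.4294$)
$\frac{H{\left(-667,-815 \right)}}{u{\left(g,n{\left(k{\left(-6 \right)} \right)} \right)}} = \frac{1748}{1794} = 1748 \cdot \frac{1}{1794} = \frac{38}{39}$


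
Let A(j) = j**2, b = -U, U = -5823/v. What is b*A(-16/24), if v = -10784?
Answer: -647/2696 ≈ -0.23999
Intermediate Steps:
U = 5823/10784 (U = -5823/(-10784) = -5823*(-1/10784) = 5823/10784 ≈ 0.53997)
b = -5823/10784 (b = -1*5823/10784 = -5823/10784 ≈ -0.53997)
b*A(-16/24) = -5823*(-16/24)**2/10784 = -5823*(-16*1/24)**2/10784 = -5823*(-2/3)**2/10784 = -5823/10784*4/9 = -647/2696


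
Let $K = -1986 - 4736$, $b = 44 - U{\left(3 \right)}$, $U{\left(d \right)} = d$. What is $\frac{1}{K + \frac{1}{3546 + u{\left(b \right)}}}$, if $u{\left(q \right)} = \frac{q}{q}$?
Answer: $- \frac{3547}{23842933} \approx -0.00014877$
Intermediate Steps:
$b = 41$ ($b = 44 - 3 = 41$)
$K = -6722$
$u{\left(q \right)} = 1$
$\frac{1}{K + \frac{1}{3546 + u{\left(b \right)}}} = \frac{1}{-6722 + \frac{1}{3546 + 1}} = \frac{1}{-6722 + \frac{1}{3547}} = \frac{1}{- \frac{23842933}{3547}} = - \frac{3547}{23842933}$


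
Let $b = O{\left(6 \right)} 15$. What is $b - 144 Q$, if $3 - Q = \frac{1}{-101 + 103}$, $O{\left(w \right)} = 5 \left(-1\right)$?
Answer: $-435$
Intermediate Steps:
$O{\left(w \right)} = -5$
$b = -75$ ($b = \left(-5\right) 15 = -75$)
$Q = \frac{5}{2}$ ($Q = 3 - \frac{1}{-101 + 103} = 3 - \frac{1}{2} = \frac{5}{2} \approx 2.5$)
$b - 144 Q = -75 - 360 = -435$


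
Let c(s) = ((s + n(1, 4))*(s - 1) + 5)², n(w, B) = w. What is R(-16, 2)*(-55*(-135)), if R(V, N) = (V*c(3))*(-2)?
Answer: 40154400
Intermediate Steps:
c(s) = (5 + (1 + s)*(-1 + s))² (c(s) = ((s + 1)*(s - 1) + 5)² = ((1 + s)*(-1 + s) + 5)² = (5 + (1 + s)*(-1 + s))²)
R(V, N) = -338*V (R(V, N) = (V*(4 + 3²)²)*(-2) = (V*(4 + 9)²)*(-2) = (V*13²)*(-2) = (V*169)*(-2) = (169*V)*(-2) = -338*V)
R(-16, 2)*(-55*(-135)) = (-338*(-16))*(-55*(-135)) = 5408*7425 = 40154400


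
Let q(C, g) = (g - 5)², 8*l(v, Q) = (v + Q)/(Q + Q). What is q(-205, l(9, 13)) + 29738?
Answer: 321905289/10816 ≈ 29762.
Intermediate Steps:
l(v, Q) = (Q + v)/(16*Q) (l(v, Q) = ((v + Q)/(Q + Q))/8 = ((Q + v)/((2*Q)))/8 = ((Q + v)*(1/(2*Q)))/8 = ((Q + v)/(2*Q))/8 = (Q + v)/(16*Q))
q(C, g) = (-5 + g)²
q(-205, l(9, 13)) + 29738 = (-5 + (1/16)*(13 + 9)/13)² + 29738 = (-5 + (1/16)*(1/13)*22)² + 29738 = (-5 + 11/104)² + 29738 = (-509/104)² + 29738 = 259081/10816 + 29738 = 321905289/10816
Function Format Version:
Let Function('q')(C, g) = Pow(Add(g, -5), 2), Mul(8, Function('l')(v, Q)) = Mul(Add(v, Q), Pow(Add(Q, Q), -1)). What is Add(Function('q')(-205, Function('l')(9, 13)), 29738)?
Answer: Rational(321905289, 10816) ≈ 29762.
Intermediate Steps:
Function('l')(v, Q) = Mul(Rational(1, 16), Pow(Q, -1), Add(Q, v)) (Function('l')(v, Q) = Mul(Rational(1, 8), Mul(Add(v, Q), Pow(Add(Q, Q), -1))) = Mul(Rational(1, 8), Mul(Add(Q, v), Pow(Mul(2, Q), -1))) = Mul(Rational(1, 8), Mul(Add(Q, v), Mul(Rational(1, 2), Pow(Q, -1)))) = Mul(Rational(1, 8), Mul(Rational(1, 2), Pow(Q, -1), Add(Q, v))) = Mul(Rational(1, 16), Pow(Q, -1), Add(Q, v)))
Function('q')(C, g) = Pow(Add(-5, g), 2)
Add(Function('q')(-205, Function('l')(9, 13)), 29738) = Add(Pow(Add(-5, Mul(Rational(1, 16), Pow(13, -1), Add(13, 9))), 2), 29738) = Add(Pow(Add(-5, Mul(Rational(1, 16), Rational(1, 13), 22)), 2), 29738) = Add(Pow(Add(-5, Rational(11, 104)), 2), 29738) = Add(Pow(Rational(-509, 104), 2), 29738) = Add(Rational(259081, 10816), 29738) = Rational(321905289, 10816)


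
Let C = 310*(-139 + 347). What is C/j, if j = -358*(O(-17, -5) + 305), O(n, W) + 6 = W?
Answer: -16120/26313 ≈ -0.61263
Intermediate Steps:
C = 64480 (C = 310*208 = 64480)
O(n, W) = -6 + W
j = -105252 (j = -358*((-6 - 5) + 305) = -358*(-11 + 305) = -358*294 = -105252)
C/j = 64480/(-105252) = 64480*(-1/105252) = -16120/26313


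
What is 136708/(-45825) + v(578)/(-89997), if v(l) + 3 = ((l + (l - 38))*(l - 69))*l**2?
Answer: -223384863785359/105746475 ≈ -2.1125e+6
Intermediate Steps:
v(l) = -3 + l**2*(-69 + l)*(-38 + 2*l) (v(l) = -3 + ((l + (l - 38))*(l - 69))*l**2 = -3 + ((l + (-38 + l))*(-69 + l))*l**2 = -3 + ((-38 + 2*l)*(-69 + l))*l**2 = -3 + ((-69 + l)*(-38 + 2*l))*l**2 = -3 + l**2*(-69 + l)*(-38 + 2*l))
136708/(-45825) + v(578)/(-89997) = 136708/(-45825) + (-3 - 176*578**3 + 2*578**4 + 2622*578**2)/(-89997) = 136708*(-1/45825) + (-3 - 176*193100552 + 2*111612119056 + 2622*334084)*(-1/89997) = -10516/3525 + (-3 - 33985697152 + 223224238112 + 875968248)*(-1/89997) = -10516/3525 + 190114509205*(-1/89997) = -10516/3525 - 190114509205/89997 = -223384863785359/105746475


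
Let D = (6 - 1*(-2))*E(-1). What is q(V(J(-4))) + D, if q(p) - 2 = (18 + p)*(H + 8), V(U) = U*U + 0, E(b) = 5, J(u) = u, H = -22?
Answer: -434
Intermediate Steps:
V(U) = U**2 (V(U) = U**2 + 0 = U**2)
q(p) = -250 - 14*p (q(p) = 2 + (18 + p)*(-22 + 8) = 2 + (18 + p)*(-14) = 2 + (-252 - 14*p) = -250 - 14*p)
D = 40 (D = (6 - 1*(-2))*5 = (6 + 2)*5 = 8*5 = 40)
q(V(J(-4))) + D = (-250 - 14*(-4)**2) + 40 = (-250 - 14*16) + 40 = (-250 - 224) + 40 = -474 + 40 = -434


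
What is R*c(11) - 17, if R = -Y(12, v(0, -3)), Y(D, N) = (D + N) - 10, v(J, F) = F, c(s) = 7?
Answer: -10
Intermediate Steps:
Y(D, N) = -10 + D + N
R = 1 (R = -(-10 + 12 - 3) = -1*(-1) = 1)
R*c(11) - 17 = 1*7 - 17 = 7 - 17 = -10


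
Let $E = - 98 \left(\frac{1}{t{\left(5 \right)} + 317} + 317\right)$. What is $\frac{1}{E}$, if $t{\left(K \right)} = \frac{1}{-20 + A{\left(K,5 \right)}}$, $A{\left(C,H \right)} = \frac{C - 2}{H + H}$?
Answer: $- \frac{62439}{1939749280} \approx -3.2189 \cdot 10^{-5}$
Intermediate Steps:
$A{\left(C,H \right)} = \frac{-2 + C}{2 H}$
$t{\left(K \right)} = \frac{1}{- \frac{101}{5} + \frac{K}{10}}$ ($t{\left(K \right)} = \frac{1}{-20 + \frac{-2 + K}{2 \cdot 5}} = \frac{1}{-20 + \frac{1}{2} \cdot \frac{1}{5} \left(-2 + K\right)} = \frac{1}{-20 + \left(- \frac{1}{5} + \frac{K}{10}\right)} = \frac{1}{- \frac{101}{5} + \frac{K}{10}}$)
$E = - \frac{1939749280}{62439}$ ($E = - 98 \left(\frac{1}{\frac{10}{-202 + 5} + 317} + 317\right) = - 98 \left(\frac{1}{\frac{10}{-197} + 317} + 317\right) = - 98 \left(\frac{1}{10 \left(- \frac{1}{197}\right) + 317} + 317\right) = - 98 \left(\frac{1}{- \frac{10}{197} + 317} + 317\right) = - 98 \left(\frac{1}{\frac{62439}{197}} + 317\right) = - 98 \left(\frac{197}{62439} + 317\right) = \left(-98\right) \frac{19793360}{62439} = - \frac{1939749280}{62439} \approx -31066.0$)
$\frac{1}{E} = \frac{1}{- \frac{1939749280}{62439}} = - \frac{62439}{1939749280}$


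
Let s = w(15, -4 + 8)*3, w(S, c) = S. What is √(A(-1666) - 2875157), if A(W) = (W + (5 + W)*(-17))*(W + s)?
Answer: 2*I*√11486687 ≈ 6778.4*I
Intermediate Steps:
s = 45 (s = 15*3 = 45)
A(W) = (-85 - 16*W)*(45 + W) (A(W) = (W + (5 + W)*(-17))*(W + 45) = (W + (-85 - 17*W))*(45 + W) = (-85 - 16*W)*(45 + W))
√(A(-1666) - 2875157) = √((-3825 - 805*(-1666) - 16*(-1666)²) - 2875157) = √((-3825 + 1341130 - 16*2775556) - 2875157) = √((-3825 + 1341130 - 44408896) - 2875157) = √(-43071591 - 2875157) = √(-45946748) = 2*I*√11486687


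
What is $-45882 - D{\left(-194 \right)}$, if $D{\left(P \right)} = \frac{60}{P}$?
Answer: $- \frac{4450524}{97} \approx -45882.0$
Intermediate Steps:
$-45882 - D{\left(-194 \right)} = -45882 - \frac{60}{-194} = -45882 - 60 \left(- \frac{1}{194}\right) = -45882 - - \frac{30}{97} = -45882 + \frac{30}{97} = - \frac{4450524}{97}$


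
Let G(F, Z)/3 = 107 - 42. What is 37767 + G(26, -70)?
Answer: 37962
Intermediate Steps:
G(F, Z) = 195 (G(F, Z) = 3*(107 - 42) = 3*65 = 195)
37767 + G(26, -70) = 37767 + 195 = 37962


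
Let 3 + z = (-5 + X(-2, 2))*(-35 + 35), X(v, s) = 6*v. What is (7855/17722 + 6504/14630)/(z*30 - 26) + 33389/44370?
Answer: 1713763340351/2300787359640 ≈ 0.74486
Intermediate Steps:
z = -3 (z = -3 + (-5 + 6*(-2))*(-35 + 35) = -3 + (-5 - 12)*0 = -3 - 17*0 = -3 + 0 = -3)
(7855/17722 + 6504/14630)/(z*30 - 26) + 33389/44370 = (7855/17722 + 6504/14630)/(-3*30 - 26) + 33389/44370 = (7855*(1/17722) + 6504*(1/14630))/(-90 - 26) + 33389*(1/44370) = (7855/17722 + 3252/7315)/(-116) + 33389/44370 = (115091269/129636430)*(-1/116) + 33389/44370 = -115091269/15037825880 + 33389/44370 = 1713763340351/2300787359640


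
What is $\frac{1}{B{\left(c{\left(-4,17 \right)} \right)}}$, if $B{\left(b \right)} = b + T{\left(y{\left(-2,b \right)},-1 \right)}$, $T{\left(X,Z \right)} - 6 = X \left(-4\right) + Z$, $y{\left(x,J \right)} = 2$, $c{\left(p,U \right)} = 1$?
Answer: $- \frac{1}{2} \approx -0.5$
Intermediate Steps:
$T{\left(X,Z \right)} = 6 + Z - 4 X$ ($T{\left(X,Z \right)} = 6 + \left(X \left(-4\right) + Z\right) = 6 - \left(- Z + 4 X\right) = 6 + Z - 4 X$)
$B{\left(b \right)} = -3 + b$ ($B{\left(b \right)} = b - 3 = -3 + b$)
$\frac{1}{B{\left(c{\left(-4,17 \right)} \right)}} = \frac{1}{-3 + 1} = \frac{1}{-2} = - \frac{1}{2}$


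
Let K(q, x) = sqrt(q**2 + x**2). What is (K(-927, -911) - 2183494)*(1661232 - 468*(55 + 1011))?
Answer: -2537971149936 + 5811720*sqrt(67570) ≈ -2.5365e+12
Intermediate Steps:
(K(-927, -911) - 2183494)*(1661232 - 468*(55 + 1011)) = (sqrt((-927)**2 + (-911)**2) - 2183494)*(1661232 - 468*(55 + 1011)) = (sqrt(859329 + 829921) - 2183494)*(1661232 - 468*1066) = (sqrt(1689250) - 2183494)*(1661232 - 498888) = (5*sqrt(67570) - 2183494)*1162344 = (-2183494 + 5*sqrt(67570))*1162344 = -2537971149936 + 5811720*sqrt(67570)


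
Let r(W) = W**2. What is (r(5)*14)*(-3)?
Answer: -1050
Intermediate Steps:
(r(5)*14)*(-3) = (5**2*14)*(-3) = (25*14)*(-3) = 350*(-3) = -1050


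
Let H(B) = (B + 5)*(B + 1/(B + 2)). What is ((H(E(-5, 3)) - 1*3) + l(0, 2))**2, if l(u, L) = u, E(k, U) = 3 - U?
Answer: 1/4 ≈ 0.25000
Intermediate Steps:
H(B) = (5 + B)*(B + 1/(2 + B))
((H(E(-5, 3)) - 1*3) + l(0, 2))**2 = (((5 + (3 - 1*3)**3 + 7*(3 - 1*3)**2 + 11*(3 - 1*3))/(2 + (3 - 1*3)) - 1*3) + 0)**2 = (((5 + (3 - 3)**3 + 7*(3 - 3)**2 + 11*(3 - 3))/(2 + (3 - 3)) - 3) + 0)**2 = (((5 + 0**3 + 7*0**2 + 11*0)/(2 + 0) - 3) + 0)**2 = (((5 + 0 + 7*0 + 0)/2 - 3) + 0)**2 = (((5 + 0 + 0 + 0)/2 - 3) + 0)**2 = (((1/2)*5 - 3) + 0)**2 = ((5/2 - 3) + 0)**2 = (-1/2 + 0)**2 = (-1/2)**2 = 1/4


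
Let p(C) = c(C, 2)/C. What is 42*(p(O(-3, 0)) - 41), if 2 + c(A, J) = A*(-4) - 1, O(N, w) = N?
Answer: -1848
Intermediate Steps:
c(A, J) = -3 - 4*A (c(A, J) = -2 + (A*(-4) - 1) = -2 + (-4*A - 1) = -2 + (-1 - 4*A) = -3 - 4*A)
p(C) = (-3 - 4*C)/C
42*(p(O(-3, 0)) - 41) = 42*((-4 - 3/(-3)) - 41) = 42*((-4 - 3*(-1/3)) - 41) = 42*((-4 + 1) - 41) = 42*(-3 - 41) = 42*(-44) = -1848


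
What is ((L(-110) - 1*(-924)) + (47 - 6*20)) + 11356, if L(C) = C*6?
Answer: 11547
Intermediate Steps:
L(C) = 6*C
((L(-110) - 1*(-924)) + (47 - 6*20)) + 11356 = ((6*(-110) - 1*(-924)) + (47 - 6*20)) + 11356 = ((-660 + 924) + (47 - 120)) + 11356 = (264 - 73) + 11356 = 191 + 11356 = 11547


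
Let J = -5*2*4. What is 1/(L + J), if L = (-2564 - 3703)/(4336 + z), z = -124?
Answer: -1404/58249 ≈ -0.024103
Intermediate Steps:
L = -2089/1404 (L = (-2564 - 3703)/(4336 - 124) = -6267/4212 = -6267*1/4212 = -2089/1404 ≈ -1.4879)
J = -40 (J = -10*4 = -40)
1/(L + J) = 1/(-2089/1404 - 40) = 1/(-58249/1404) = -1404/58249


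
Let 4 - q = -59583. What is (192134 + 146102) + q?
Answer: 397823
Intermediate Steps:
q = 59587 (q = 4 - 1*(-59583) = 4 + 59583 = 59587)
(192134 + 146102) + q = (192134 + 146102) + 59587 = 338236 + 59587 = 397823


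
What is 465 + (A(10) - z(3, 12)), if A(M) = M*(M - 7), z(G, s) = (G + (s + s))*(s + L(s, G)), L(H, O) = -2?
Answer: 225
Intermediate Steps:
z(G, s) = (-2 + s)*(G + 2*s) (z(G, s) = (G + (s + s))*(s - 2) = (G + 2*s)*(-2 + s) = (-2 + s)*(G + 2*s))
A(M) = M*(-7 + M)
465 + (A(10) - z(3, 12)) = 465 + (10*(-7 + 10) - (-4*12 - 2*3 + 2*12² + 3*12)) = 465 + (10*3 - (-48 - 6 + 2*144 + 36)) = 465 + (30 - (-48 - 6 + 288 + 36)) = 465 + (30 - 1*270) = 465 + (30 - 270) = 465 - 240 = 225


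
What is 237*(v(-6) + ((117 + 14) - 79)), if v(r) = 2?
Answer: 12798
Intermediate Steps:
237*(v(-6) + ((117 + 14) - 79)) = 237*(2 + ((117 + 14) - 79)) = 237*(2 + (131 - 79)) = 237*(2 + 52) = 237*54 = 12798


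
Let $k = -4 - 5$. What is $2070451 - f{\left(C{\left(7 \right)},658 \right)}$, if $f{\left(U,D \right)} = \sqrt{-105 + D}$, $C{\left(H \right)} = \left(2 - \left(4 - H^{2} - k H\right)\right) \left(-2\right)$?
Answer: $2070451 - \sqrt{553} \approx 2.0704 \cdot 10^{6}$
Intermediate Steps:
$k = -9$ ($k = -4 - 5 = -9$)
$C{\left(H \right)} = 4 - 2 H^{2} + 18 H$ ($C{\left(H \right)} = \left(2 - \left(4 - H^{2} + 9 H\right)\right) \left(-2\right) = \left(-2 + H^{2} - 9 H\right) \left(-2\right) = 4 - 2 H^{2} + 18 H$)
$2070451 - f{\left(C{\left(7 \right)},658 \right)} = 2070451 - \sqrt{-105 + 658} = 2070451 - \sqrt{553}$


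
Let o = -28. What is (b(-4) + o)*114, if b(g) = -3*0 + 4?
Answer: -2736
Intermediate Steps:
b(g) = 4 (b(g) = 0 + 4 = 4)
(b(-4) + o)*114 = (4 - 28)*114 = -24*114 = -2736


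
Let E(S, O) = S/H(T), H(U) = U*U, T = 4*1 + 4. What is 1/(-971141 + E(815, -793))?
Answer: -64/62152209 ≈ -1.0297e-6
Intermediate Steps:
T = 8 (T = 4 + 4 = 8)
H(U) = U²
E(S, O) = S/64 (E(S, O) = S/(8²) = S/64)
1/(-971141 + E(815, -793)) = 1/(-971141 + (1/64)*815) = 1/(-971141 + 815/64) = 1/(-62152209/64) = -64/62152209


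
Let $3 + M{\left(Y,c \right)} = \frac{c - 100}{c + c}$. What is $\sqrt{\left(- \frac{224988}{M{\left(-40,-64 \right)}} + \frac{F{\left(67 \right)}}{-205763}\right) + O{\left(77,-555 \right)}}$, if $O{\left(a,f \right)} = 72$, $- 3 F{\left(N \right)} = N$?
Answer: $\frac{\sqrt{150969045165573638355}}{33950895} \approx 361.9$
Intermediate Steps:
$F{\left(N \right)} = - \frac{N}{3}$
$M{\left(Y,c \right)} = -3 + \frac{-100 + c}{2 c}$ ($M{\left(Y,c \right)} = -3 + \frac{c - 100}{c + c} = -3 + \frac{-100 + c}{2 c}$)
$\sqrt{\left(- \frac{224988}{M{\left(-40,-64 \right)}} + \frac{F{\left(67 \right)}}{-205763}\right) + O{\left(77,-555 \right)}} = \sqrt{\left(- \frac{224988}{- \frac{5}{2} - \frac{50}{-64}} + \frac{\left(- \frac{1}{3}\right) 67}{-205763}\right) + 72} = \sqrt{\left(- \frac{224988}{- \frac{5}{2} - - \frac{25}{32}} - - \frac{67}{617289}\right) + 72} = \sqrt{\left(- \frac{224988}{- \frac{5}{2} + \frac{25}{32}} + \frac{67}{617289}\right) + 72} = \sqrt{\left(- \frac{224988}{- \frac{55}{32}} + \frac{67}{617289}\right) + 72} = \sqrt{\left(\left(-224988\right) \left(- \frac{32}{55}\right) + \frac{67}{617289}\right) + 72} = \sqrt{\left(\frac{7199616}{55} + \frac{67}{617289}\right) + 72} = \sqrt{\frac{4444243764709}{33950895} + 72} = \sqrt{\frac{4446688229149}{33950895}} = \frac{\sqrt{150969045165573638355}}{33950895}$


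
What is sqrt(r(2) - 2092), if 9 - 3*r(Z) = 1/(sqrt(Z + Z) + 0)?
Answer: I*sqrt(75210)/6 ≈ 45.707*I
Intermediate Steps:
r(Z) = 3 - sqrt(2)/(6*sqrt(Z)) (r(Z) = 3 - 1/(3*(sqrt(Z + Z) + 0)) = 3 - 1/(3*(sqrt(2*Z) + 0)) = 3 - 1/(3*(sqrt(2)*sqrt(Z) + 0)) = 3 - sqrt(2)/(2*sqrt(Z))/3 = 3 - sqrt(2)/(6*sqrt(Z)))
sqrt(r(2) - 2092) = sqrt((3 - sqrt(2)/(6*sqrt(2))) - 2092) = sqrt((3 - sqrt(2)*sqrt(2)/2/6) - 2092) = sqrt((3 - 1/6) - 2092) = sqrt(17/6 - 2092) = sqrt(-12535/6) = I*sqrt(75210)/6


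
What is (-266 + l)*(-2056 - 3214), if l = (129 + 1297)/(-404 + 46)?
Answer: 254683290/179 ≈ 1.4228e+6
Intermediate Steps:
l = -713/179 (l = 1426/(-358) = 1426*(-1/358) = -713/179 ≈ -3.9832)
(-266 + l)*(-2056 - 3214) = (-266 - 713/179)*(-2056 - 3214) = -48327/179*(-5270) = 254683290/179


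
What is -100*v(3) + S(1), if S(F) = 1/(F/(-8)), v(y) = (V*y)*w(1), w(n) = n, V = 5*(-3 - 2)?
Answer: 7492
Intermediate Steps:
V = -25 (V = 5*(-5) = -25)
v(y) = -25*y (v(y) = -25*y*1 = -25*y)
S(F) = -8/F (S(F) = 1/(F*(-1/8)) = 1/(-F/8) = -8/F)
-100*v(3) + S(1) = -(-2500)*3 - 8/1 = -100*(-75) - 8*1 = 7500 - 8 = 7492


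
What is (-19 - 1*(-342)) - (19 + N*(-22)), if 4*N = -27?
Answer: 311/2 ≈ 155.50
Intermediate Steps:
N = -27/4 (N = (¼)*(-27) = -27/4 ≈ -6.7500)
(-19 - 1*(-342)) - (19 + N*(-22)) = (-19 - 1*(-342)) - (19 - 27/4*(-22)) = (-19 + 342) - (19 + 297/2) = 323 - 1*335/2 = 323 - 335/2 = 311/2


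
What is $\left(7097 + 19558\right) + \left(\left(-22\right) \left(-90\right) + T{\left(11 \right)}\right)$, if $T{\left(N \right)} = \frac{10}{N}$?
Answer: $\frac{314995}{11} \approx 28636.0$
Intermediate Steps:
$\left(7097 + 19558\right) + \left(\left(-22\right) \left(-90\right) + T{\left(11 \right)}\right) = \left(7097 + 19558\right) + \left(\left(-22\right) \left(-90\right) + \frac{10}{11}\right) = 26655 + \left(1980 + 10 \cdot \frac{1}{11}\right) = 26655 + \left(1980 + \frac{10}{11}\right) = 26655 + \frac{21790}{11} = \frac{314995}{11}$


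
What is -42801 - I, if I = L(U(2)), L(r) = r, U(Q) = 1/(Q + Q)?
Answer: -171205/4 ≈ -42801.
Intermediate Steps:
U(Q) = 1/(2*Q)
I = ¼ (I = (½)/2 = (½)*(½) = ¼ ≈ 0.25000)
-42801 - I = -42801 - 1*¼ = -42801 - ¼ = -171205/4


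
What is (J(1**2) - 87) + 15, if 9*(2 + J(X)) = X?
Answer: -665/9 ≈ -73.889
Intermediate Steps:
J(X) = -2 + X/9
(J(1**2) - 87) + 15 = ((-2 + (1/9)*1**2) - 87) + 15 = ((-2 + (1/9)*1) - 87) + 15 = ((-2 + 1/9) - 87) + 15 = (-17/9 - 87) + 15 = -800/9 + 15 = -665/9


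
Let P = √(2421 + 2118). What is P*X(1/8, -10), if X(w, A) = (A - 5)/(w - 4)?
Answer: 120*√4539/31 ≈ 260.80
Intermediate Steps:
X(w, A) = (-5 + A)/(-4 + w)
P = √4539 ≈ 67.372
P*X(1/8, -10) = √4539*((-5 - 10)/(-4 + 1/8)) = √4539*(-15/(-4 + ⅛)) = √4539*(-15/(-31/8)) = √4539*(-8/31*(-15)) = √4539*(120/31) = 120*√4539/31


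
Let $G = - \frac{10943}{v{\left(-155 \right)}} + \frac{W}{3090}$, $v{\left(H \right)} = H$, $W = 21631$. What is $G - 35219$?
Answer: $- \frac{21717385}{618} \approx -35141.0$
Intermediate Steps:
$G = \frac{47957}{618}$ ($G = - \frac{10943}{-155} + \frac{21631}{3090} = \left(-10943\right) \left(- \frac{1}{155}\right) + 21631 \cdot \frac{1}{3090} = \frac{353}{5} + \frac{21631}{3090} = \frac{47957}{618} \approx 77.6$)
$G - 35219 = \frac{47957}{618} - 35219 = - \frac{21717385}{618}$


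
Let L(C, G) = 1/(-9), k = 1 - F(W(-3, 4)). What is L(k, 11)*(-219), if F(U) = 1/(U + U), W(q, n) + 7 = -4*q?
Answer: 73/3 ≈ 24.333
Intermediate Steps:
W(q, n) = -7 - 4*q
F(U) = 1/(2*U)
k = 9/10 (k = 1 - 1/(2*(-7 - 4*(-3))) = 1 - 1/(2*(-7 + 12)) = 1 - 1/(2*5) = 1 - 1*1/10 = 1 - 1/10 = 9/10 ≈ 0.90000)
L(C, G) = -1/9
L(k, 11)*(-219) = -1/9*(-219) = 73/3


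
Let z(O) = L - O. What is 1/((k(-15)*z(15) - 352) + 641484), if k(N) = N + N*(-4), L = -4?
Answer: 1/640277 ≈ 1.5618e-6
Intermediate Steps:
z(O) = -4 - O
k(N) = -3*N (k(N) = N - 4*N = -3*N)
1/((k(-15)*z(15) - 352) + 641484) = 1/(((-3*(-15))*(-4 - 1*15) - 352) + 641484) = 1/((45*(-4 - 15) - 352) + 641484) = 1/((45*(-19) - 352) + 641484) = 1/((-855 - 352) + 641484) = 1/(-1207 + 641484) = 1/640277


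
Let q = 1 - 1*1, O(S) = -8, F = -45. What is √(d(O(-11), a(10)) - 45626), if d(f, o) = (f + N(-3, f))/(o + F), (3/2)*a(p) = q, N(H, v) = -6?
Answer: 2*I*√2566445/15 ≈ 213.6*I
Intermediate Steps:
q = 0 (q = 1 - 1 = 0)
a(p) = 0 (a(p) = (⅔)*0 = 0)
d(f, o) = (-6 + f)/(-45 + o) (d(f, o) = (f - 6)/(o - 45) = (-6 + f)/(-45 + o))
√(d(O(-11), a(10)) - 45626) = √((-6 - 8)/(-45 + 0) - 45626) = √(-14/(-45) - 45626) = √(-1/45*(-14) - 45626) = √(14/45 - 45626) = √(-2053156/45) = 2*I*√2566445/15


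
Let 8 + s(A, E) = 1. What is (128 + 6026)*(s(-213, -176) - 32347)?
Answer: -199106516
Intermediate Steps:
s(A, E) = -7 (s(A, E) = -8 + 1 = -7)
(128 + 6026)*(s(-213, -176) - 32347) = (128 + 6026)*(-7 - 32347) = 6154*(-32354) = -199106516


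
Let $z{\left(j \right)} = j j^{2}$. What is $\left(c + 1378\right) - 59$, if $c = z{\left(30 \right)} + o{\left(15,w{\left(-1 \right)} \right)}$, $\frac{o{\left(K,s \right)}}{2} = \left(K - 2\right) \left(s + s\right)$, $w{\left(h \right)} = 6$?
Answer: $28631$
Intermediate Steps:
$o{\left(K,s \right)} = 4 s \left(-2 + K\right)$ ($o{\left(K,s \right)} = 2 \left(K - 2\right) \left(s + s\right) = 2 \left(-2 + K\right) 2 s = 2 \cdot 2 s \left(-2 + K\right) = 4 s \left(-2 + K\right)$)
$z{\left(j \right)} = j^{3}$
$c = 27312$ ($c = 30^{3} + 4 \cdot 6 \left(-2 + 15\right) = 27000 + 4 \cdot 6 \cdot 13 = 27000 + 312 = 27312$)
$\left(c + 1378\right) - 59 = \left(27312 + 1378\right) - 59 = 28690 - 59 = 28631$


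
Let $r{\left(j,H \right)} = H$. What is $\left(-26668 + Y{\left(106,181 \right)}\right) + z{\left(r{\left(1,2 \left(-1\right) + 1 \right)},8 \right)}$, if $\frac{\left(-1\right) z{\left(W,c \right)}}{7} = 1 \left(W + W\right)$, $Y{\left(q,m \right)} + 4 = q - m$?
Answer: $-26733$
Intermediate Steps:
$Y{\left(q,m \right)} = -4 + q - m$ ($Y{\left(q,m \right)} = -4 - \left(m - q\right) = -4 + q - m$)
$z{\left(W,c \right)} = - 14 W$ ($z{\left(W,c \right)} = - 7 \cdot 1 \left(W + W\right) = - 7 \cdot 1 \cdot 2 W = - 7 \cdot 2 W = - 14 W$)
$\left(-26668 + Y{\left(106,181 \right)}\right) + z{\left(r{\left(1,2 \left(-1\right) + 1 \right)},8 \right)} = \left(-26668 - 79\right) - 14 \left(2 \left(-1\right) + 1\right) = \left(-26668 - 79\right) - 14 \left(-2 + 1\right) = \left(-26668 - 79\right) - -14 = -26747 + 14 = -26733$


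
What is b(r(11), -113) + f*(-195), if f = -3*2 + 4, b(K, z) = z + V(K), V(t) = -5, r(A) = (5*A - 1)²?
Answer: 272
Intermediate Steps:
r(A) = (-1 + 5*A)²
b(K, z) = -5 + z (b(K, z) = z - 5 = -5 + z)
f = -2 (f = -6 + 4 = -2)
b(r(11), -113) + f*(-195) = (-5 - 113) - 2*(-195) = -118 + 390 = 272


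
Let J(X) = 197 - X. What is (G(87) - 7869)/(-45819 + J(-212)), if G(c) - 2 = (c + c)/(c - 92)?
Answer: 39509/227050 ≈ 0.17401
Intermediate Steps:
G(c) = 2 + 2*c/(-92 + c) (G(c) = 2 + (c + c)/(c - 92) = 2 + (2*c)/(-92 + c) = 2 + 2*c/(-92 + c))
(G(87) - 7869)/(-45819 + J(-212)) = (4*(-46 + 87)/(-92 + 87) - 7869)/(-45819 + (197 - 1*(-212))) = (4*41/(-5) - 7869)/(-45819 + (197 + 212)) = (4*(-⅕)*41 - 7869)/(-45819 + 409) = (-164/5 - 7869)/(-45410) = -39509/5*(-1/45410) = 39509/227050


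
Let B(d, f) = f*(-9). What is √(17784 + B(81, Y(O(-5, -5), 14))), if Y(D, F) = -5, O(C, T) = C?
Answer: 3*√1981 ≈ 133.53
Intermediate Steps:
B(d, f) = -9*f
√(17784 + B(81, Y(O(-5, -5), 14))) = √(17784 - 9*(-5)) = √(17784 + 45) = √17829 = 3*√1981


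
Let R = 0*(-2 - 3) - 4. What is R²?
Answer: 16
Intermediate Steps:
R = -4 (R = 0*(-5) - 4 = 0 - 4 = -4)
R² = (-4)² = 16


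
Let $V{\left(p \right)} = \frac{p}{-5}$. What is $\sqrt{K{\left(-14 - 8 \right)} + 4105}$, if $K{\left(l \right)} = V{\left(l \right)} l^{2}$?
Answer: $\frac{\sqrt{155865}}{5} \approx 78.959$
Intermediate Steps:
$V{\left(p \right)} = - \frac{p}{5}$ ($V{\left(p \right)} = p \left(- \frac{1}{5}\right) = - \frac{p}{5}$)
$K{\left(l \right)} = - \frac{l^{3}}{5}$ ($K{\left(l \right)} = - \frac{l}{5} l^{2} = - \frac{l^{3}}{5}$)
$\sqrt{K{\left(-14 - 8 \right)} + 4105} = \sqrt{- \frac{\left(-14 - 8\right)^{3}}{5} + 4105} = \sqrt{- \frac{\left(-22\right)^{3}}{5} + 4105} = \sqrt{\left(- \frac{1}{5}\right) \left(-10648\right) + 4105} = \sqrt{\frac{10648}{5} + 4105} = \sqrt{\frac{31173}{5}} = \frac{\sqrt{155865}}{5}$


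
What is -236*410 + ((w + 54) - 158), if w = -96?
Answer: -96960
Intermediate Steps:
-236*410 + ((w + 54) - 158) = -236*410 + ((-96 + 54) - 158) = -96760 + (-42 - 158) = -96760 - 200 = -96960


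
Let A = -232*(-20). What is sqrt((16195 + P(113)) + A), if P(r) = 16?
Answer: sqrt(20851) ≈ 144.40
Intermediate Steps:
A = 4640
sqrt((16195 + P(113)) + A) = sqrt((16195 + 16) + 4640) = sqrt(16211 + 4640) = sqrt(20851)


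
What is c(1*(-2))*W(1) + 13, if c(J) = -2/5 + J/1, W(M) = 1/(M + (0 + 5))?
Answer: 63/5 ≈ 12.600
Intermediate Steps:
W(M) = 1/(5 + M) (W(M) = 1/(M + 5) = 1/(5 + M))
c(J) = -⅖ + J (c(J) = -2*⅕ + J*1 = -⅖ + J)
c(1*(-2))*W(1) + 13 = (-⅖ + 1*(-2))/(5 + 1) + 13 = (-⅖ - 2)/6 + 13 = -12/5*⅙ + 13 = -⅖ + 13 = 63/5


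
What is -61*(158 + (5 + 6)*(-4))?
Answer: -6954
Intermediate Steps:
-61*(158 + (5 + 6)*(-4)) = -61*(158 + 11*(-4)) = -61*(158 - 44) = -61*114 = -6954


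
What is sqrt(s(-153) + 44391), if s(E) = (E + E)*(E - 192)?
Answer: sqrt(149961) ≈ 387.25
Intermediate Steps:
s(E) = 2*E*(-192 + E) (s(E) = (2*E)*(-192 + E) = 2*E*(-192 + E))
sqrt(s(-153) + 44391) = sqrt(2*(-153)*(-192 - 153) + 44391) = sqrt(2*(-153)*(-345) + 44391) = sqrt(105570 + 44391) = sqrt(149961)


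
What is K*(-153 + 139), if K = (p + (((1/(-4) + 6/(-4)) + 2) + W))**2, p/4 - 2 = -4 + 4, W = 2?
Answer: -11767/8 ≈ -1470.9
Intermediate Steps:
p = 8 (p = 8 + 4*(-4 + 4) = 8 + 4*0 = 8 + 0 = 8)
K = 1681/16 (K = (8 + (((1/(-4) + 6/(-4)) + 2) + 2))**2 = (8 + (((1*(-1/4) + 6*(-1/4)) + 2) + 2))**2 = (8 + (((-1/4 - 3/2) + 2) + 2))**2 = (8 + ((-7/4 + 2) + 2))**2 = (8 + (1/4 + 2))**2 = (8 + 9/4)**2 = (41/4)**2 = 1681/16 ≈ 105.06)
K*(-153 + 139) = 1681*(-153 + 139)/16 = (1681/16)*(-14) = -11767/8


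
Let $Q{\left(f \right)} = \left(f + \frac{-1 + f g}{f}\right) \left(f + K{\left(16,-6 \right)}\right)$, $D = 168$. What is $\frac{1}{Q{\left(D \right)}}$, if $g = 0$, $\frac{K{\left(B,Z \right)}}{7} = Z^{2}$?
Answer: $\frac{2}{141115} \approx 1.4173 \cdot 10^{-5}$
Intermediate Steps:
$K{\left(B,Z \right)} = 7 Z^{2}$
$Q{\left(f \right)} = \left(252 + f\right) \left(f - \frac{1}{f}\right)$ ($Q{\left(f \right)} = \left(f + \frac{-1 + f 0}{f}\right) \left(f + 7 \left(-6\right)^{2}\right) = \left(f + \frac{-1 + 0}{f}\right) \left(f + 7 \cdot 36\right) = \left(f - \frac{1}{f}\right) \left(f + 252\right) = \left(f - \frac{1}{f}\right) \left(252 + f\right) = \left(252 + f\right) \left(f - \frac{1}{f}\right)$)
$\frac{1}{Q{\left(D \right)}} = \frac{1}{-1 + 168^{2} - \frac{252}{168} + 252 \cdot 168} = \frac{1}{-1 + 28224 - \frac{3}{2} + 42336} = \frac{1}{\frac{141115}{2}} = \frac{2}{141115}$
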